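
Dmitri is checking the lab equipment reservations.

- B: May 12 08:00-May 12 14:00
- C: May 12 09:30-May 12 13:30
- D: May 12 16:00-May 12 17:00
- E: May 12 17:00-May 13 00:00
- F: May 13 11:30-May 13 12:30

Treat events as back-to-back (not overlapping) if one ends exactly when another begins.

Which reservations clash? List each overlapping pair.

B & C

Sorted by start: B, C, D, E, F.
C starts before B ends → B and C overlap.
D starts after B ends, so nothing later overlaps B either.
D starts after C ends, so nothing later overlaps C either.
E starts exactly when D ends (back-to-back, no overlap), so nothing later overlaps D either.
F starts after E ends.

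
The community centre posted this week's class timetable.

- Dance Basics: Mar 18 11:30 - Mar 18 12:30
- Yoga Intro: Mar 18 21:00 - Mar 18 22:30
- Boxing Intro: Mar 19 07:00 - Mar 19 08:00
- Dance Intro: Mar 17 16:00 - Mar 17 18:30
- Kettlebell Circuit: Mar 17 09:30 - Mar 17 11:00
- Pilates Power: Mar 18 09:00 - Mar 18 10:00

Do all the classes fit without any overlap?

Two intervals overlap when each starts before the other ends.
Sorted by start: Kettlebell Circuit, Dance Intro, Pilates Power, Dance Basics, Yoga Intro, Boxing Intro.
Dance Intro starts after Kettlebell Circuit ends — done with Kettlebell Circuit.
Pilates Power starts after Dance Intro ends — done with Dance Intro.
Dance Basics starts after Pilates Power ends — done with Pilates Power.
Yoga Intro starts after Dance Basics ends — done with Dance Basics.
Boxing Intro starts after Yoga Intro ends.
Every pair is clear; the schedule has no overlaps.

Yes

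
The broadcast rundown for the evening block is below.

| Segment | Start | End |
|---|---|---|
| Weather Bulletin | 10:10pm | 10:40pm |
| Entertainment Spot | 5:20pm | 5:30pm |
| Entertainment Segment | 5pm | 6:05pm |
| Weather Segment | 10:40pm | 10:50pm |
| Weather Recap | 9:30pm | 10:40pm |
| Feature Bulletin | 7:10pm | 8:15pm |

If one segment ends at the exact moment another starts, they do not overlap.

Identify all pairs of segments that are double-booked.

Sorted by start: Entertainment Segment, Entertainment Spot, Feature Bulletin, Weather Recap, Weather Bulletin, Weather Segment.
Entertainment Spot starts before Entertainment Segment ends → Entertainment Segment and Entertainment Spot overlap.
Feature Bulletin starts after Entertainment Segment ends — done with Entertainment Segment.
Feature Bulletin starts after Entertainment Spot ends — done with Entertainment Spot.
Weather Recap starts after Feature Bulletin ends — done with Feature Bulletin.
Weather Bulletin starts before Weather Recap ends → Weather Recap and Weather Bulletin overlap.
Weather Segment starts exactly when Weather Recap ends (back-to-back, no overlap).
Weather Segment starts exactly when Weather Bulletin ends (back-to-back, no overlap).

Entertainment Segment & Entertainment Spot, Weather Bulletin & Weather Recap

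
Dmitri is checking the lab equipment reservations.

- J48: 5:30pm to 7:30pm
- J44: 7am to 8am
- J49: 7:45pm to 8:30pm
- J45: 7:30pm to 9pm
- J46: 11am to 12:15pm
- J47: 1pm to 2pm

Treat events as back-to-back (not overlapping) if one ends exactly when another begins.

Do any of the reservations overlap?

Sorted by start: J44, J46, J47, J48, J45, J49.
J46 starts after J44 ends — done with J44.
J47 starts after J46 ends — done with J46.
J48 starts after J47 ends — done with J47.
J45 starts exactly when J48 ends (back-to-back, no overlap) — done with J48.
J49 starts before J45 ends → J45 and J49 overlap.
That's a conflict, so the schedule is not conflict-free.

Yes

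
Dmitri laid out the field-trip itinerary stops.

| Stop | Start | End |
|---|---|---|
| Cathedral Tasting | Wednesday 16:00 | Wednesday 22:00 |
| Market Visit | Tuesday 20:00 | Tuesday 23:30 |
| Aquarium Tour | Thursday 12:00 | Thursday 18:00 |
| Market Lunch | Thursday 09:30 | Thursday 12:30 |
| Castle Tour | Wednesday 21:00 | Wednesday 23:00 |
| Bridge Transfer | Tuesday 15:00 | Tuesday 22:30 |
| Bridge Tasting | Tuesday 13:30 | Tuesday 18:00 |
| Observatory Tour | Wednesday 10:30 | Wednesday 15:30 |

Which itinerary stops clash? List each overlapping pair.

Aquarium Tour & Market Lunch, Bridge Tasting & Bridge Transfer, Bridge Transfer & Market Visit, Castle Tour & Cathedral Tasting

Sorted by start: Bridge Tasting, Bridge Transfer, Market Visit, Observatory Tour, Cathedral Tasting, Castle Tour, Market Lunch, Aquarium Tour.
Bridge Transfer starts before Bridge Tasting ends → Bridge Tasting and Bridge Transfer overlap.
Market Visit starts after Bridge Tasting ends — done with Bridge Tasting.
Market Visit starts before Bridge Transfer ends → Bridge Transfer and Market Visit overlap.
Observatory Tour starts after Bridge Transfer ends — done with Bridge Transfer.
Observatory Tour starts after Market Visit ends — done with Market Visit.
Cathedral Tasting starts after Observatory Tour ends — done with Observatory Tour.
Castle Tour starts before Cathedral Tasting ends → Cathedral Tasting and Castle Tour overlap.
Market Lunch starts after Cathedral Tasting ends — done with Cathedral Tasting.
Market Lunch starts after Castle Tour ends — done with Castle Tour.
Aquarium Tour starts before Market Lunch ends → Market Lunch and Aquarium Tour overlap.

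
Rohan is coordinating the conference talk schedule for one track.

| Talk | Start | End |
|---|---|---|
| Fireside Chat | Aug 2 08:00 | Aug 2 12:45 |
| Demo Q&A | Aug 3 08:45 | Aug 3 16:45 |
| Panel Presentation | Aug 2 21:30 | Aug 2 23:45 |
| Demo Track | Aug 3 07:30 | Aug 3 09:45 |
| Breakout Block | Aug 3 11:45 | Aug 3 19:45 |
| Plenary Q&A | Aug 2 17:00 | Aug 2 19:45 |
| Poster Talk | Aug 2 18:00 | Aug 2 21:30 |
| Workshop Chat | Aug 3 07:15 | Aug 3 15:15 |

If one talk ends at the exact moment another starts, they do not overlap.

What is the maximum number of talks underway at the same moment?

Walk through starts and ends in time order (an end at T is processed before a start at T):
Aug 2 08:00 start Fireside Chat → 1
Aug 2 12:45 end Fireside Chat → 0
Aug 2 17:00 start Plenary Q&A → 1
Aug 2 18:00 start Poster Talk → 2
Aug 2 19:45 end Plenary Q&A → 1
Aug 2 21:30 end Poster Talk → 0
Aug 2 21:30 start Panel Presentation → 1
Aug 2 23:45 end Panel Presentation → 0
Aug 3 07:15 start Workshop Chat → 1
Aug 3 07:30 start Demo Track → 2
Aug 3 08:45 start Demo Q&A → 3
Aug 3 09:45 end Demo Track → 2
Aug 3 11:45 start Breakout Block → 3
Aug 3 15:15 end Workshop Chat → 2
Aug 3 16:45 end Demo Q&A → 1
Aug 3 19:45 end Breakout Block → 0
Peak is 3, at Aug 3 08:45 (Demo Q&A, Demo Track, Workshop Chat).

3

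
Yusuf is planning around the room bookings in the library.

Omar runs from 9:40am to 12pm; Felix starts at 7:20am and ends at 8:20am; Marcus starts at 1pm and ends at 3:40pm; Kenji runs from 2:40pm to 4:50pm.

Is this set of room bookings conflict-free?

Sorted by start: Felix, Omar, Marcus, Kenji.
Omar starts after Felix ends, so Felix has no further overlaps.
Marcus starts after Omar ends, so Omar has no further overlaps.
Kenji starts before Marcus ends → Marcus and Kenji overlap.
That's a conflict, so the schedule is not conflict-free.

No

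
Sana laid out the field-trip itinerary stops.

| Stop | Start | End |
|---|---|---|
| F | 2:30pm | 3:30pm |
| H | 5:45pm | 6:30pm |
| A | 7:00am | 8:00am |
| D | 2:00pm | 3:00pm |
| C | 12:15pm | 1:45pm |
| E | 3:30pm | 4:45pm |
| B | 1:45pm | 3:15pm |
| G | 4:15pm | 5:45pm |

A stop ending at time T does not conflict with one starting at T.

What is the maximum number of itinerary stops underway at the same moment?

3

Sweep the timeline, counting +1 at each start and −1 at each end (ends before starts at a tie):
7:00am start A → 1
8:00am end A → 0
12:15pm start C → 1
1:45pm end C → 0
1:45pm start B → 1
2:00pm start D → 2
2:30pm start F → 3
3:00pm end D → 2
3:15pm end B → 1
3:30pm end F → 0
3:30pm start E → 1
4:15pm start G → 2
4:45pm end E → 1
5:45pm end G → 0
5:45pm start H → 1
6:30pm end H → 0
Peak is 3, at 2:30pm (B, D, F).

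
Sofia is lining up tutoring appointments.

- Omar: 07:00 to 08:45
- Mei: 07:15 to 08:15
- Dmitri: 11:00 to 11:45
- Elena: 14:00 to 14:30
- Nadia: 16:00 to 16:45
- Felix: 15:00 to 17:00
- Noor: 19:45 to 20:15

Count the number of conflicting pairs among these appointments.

Sorted by start: Omar, Mei, Dmitri, Elena, Felix, Nadia, Noor.
Mei starts before Omar ends → Omar and Mei overlap.
Dmitri starts after Omar ends, so nothing later overlaps Omar either.
Dmitri starts after Mei ends, so nothing later overlaps Mei either.
Elena starts after Dmitri ends, so nothing later overlaps Dmitri either.
Felix starts after Elena ends, so nothing later overlaps Elena either.
Nadia starts before Felix ends → Felix and Nadia overlap.
Noor starts after Felix ends.
Noor starts after Nadia ends.
Overlapping pairs: Felix & Nadia, Mei & Omar — 2 in total.

2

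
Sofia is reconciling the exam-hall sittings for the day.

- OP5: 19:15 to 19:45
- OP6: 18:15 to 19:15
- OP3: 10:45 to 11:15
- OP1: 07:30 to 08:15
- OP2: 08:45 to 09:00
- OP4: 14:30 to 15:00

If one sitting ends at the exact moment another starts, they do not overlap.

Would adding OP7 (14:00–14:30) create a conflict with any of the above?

OP1: ends 08:15 at or before OP7 starts 14:00 → clear.
OP2: ends 09:00 at or before OP7 starts 14:00 → clear.
OP3: ends 11:15 at or before OP7 starts 14:00 → clear.
OP4: starts 14:30 at or after OP7 ends 14:30 → clear.
OP6: starts 18:15 at or after OP7 ends 14:30 → clear.
OP5: starts 19:15 at or after OP7 ends 14:30 → clear.

No — it doesn't clash with anything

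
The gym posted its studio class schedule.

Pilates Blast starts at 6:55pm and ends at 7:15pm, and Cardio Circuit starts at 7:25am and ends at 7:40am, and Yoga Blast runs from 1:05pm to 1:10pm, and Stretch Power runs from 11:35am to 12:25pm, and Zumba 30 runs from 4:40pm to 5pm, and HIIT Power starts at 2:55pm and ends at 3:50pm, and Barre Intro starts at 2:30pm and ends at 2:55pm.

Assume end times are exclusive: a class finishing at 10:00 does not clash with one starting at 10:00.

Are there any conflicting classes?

Sorted by start: Cardio Circuit, Stretch Power, Yoga Blast, Barre Intro, HIIT Power, Zumba 30, Pilates Blast.
Stretch Power starts after Cardio Circuit ends; Cardio Circuit is clear from here.
Yoga Blast starts after Stretch Power ends; Stretch Power is clear from here.
Barre Intro starts after Yoga Blast ends; Yoga Blast is clear from here.
HIIT Power starts exactly when Barre Intro ends (back-to-back, no overlap); Barre Intro is clear from here.
Zumba 30 starts after HIIT Power ends; HIIT Power is clear from here.
Pilates Blast starts after Zumba 30 ends.
Every pair is clear; the schedule has no overlaps.

No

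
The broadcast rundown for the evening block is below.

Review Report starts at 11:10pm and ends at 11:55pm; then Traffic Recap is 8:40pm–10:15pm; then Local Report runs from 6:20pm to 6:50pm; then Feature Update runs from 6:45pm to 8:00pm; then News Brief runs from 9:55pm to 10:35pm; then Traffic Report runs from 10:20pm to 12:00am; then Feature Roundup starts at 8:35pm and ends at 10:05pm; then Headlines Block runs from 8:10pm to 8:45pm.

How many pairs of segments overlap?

8

Sorted by start: Local Report, Feature Update, Headlines Block, Feature Roundup, Traffic Recap, News Brief, Traffic Report, Review Report.
Feature Update starts before Local Report ends → Local Report and Feature Update overlap.
Headlines Block starts after Local Report ends; Local Report is clear from here.
Headlines Block starts after Feature Update ends; Feature Update is clear from here.
Feature Roundup starts before Headlines Block ends → Headlines Block and Feature Roundup overlap.
Traffic Recap starts before Headlines Block ends → Headlines Block and Traffic Recap overlap.
News Brief starts after Headlines Block ends; Headlines Block is clear from here.
Traffic Recap starts before Feature Roundup ends → Feature Roundup and Traffic Recap overlap.
News Brief starts before Feature Roundup ends → Feature Roundup and News Brief overlap.
Traffic Report starts after Feature Roundup ends; Feature Roundup is clear from here.
News Brief starts before Traffic Recap ends → Traffic Recap and News Brief overlap.
Traffic Report starts after Traffic Recap ends; Traffic Recap is clear from here.
Traffic Report starts before News Brief ends → News Brief and Traffic Report overlap.
Review Report starts after News Brief ends.
Review Report starts before Traffic Report ends → Traffic Report and Review Report overlap.
Overlapping pairs: Feature Roundup & Headlines Block, Feature Roundup & News Brief, Feature Roundup & Traffic Recap, Feature Update & Local Report, Headlines Block & Traffic Recap, News Brief & Traffic Recap, News Brief & Traffic Report, Review Report & Traffic Report — 8 in total.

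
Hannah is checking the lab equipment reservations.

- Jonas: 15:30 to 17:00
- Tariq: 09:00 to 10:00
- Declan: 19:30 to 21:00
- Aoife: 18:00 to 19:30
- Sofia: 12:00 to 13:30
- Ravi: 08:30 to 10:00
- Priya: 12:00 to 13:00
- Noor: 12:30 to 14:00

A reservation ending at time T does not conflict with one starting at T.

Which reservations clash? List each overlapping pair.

Noor & Priya, Noor & Sofia, Priya & Sofia, Ravi & Tariq

Sorted by start: Ravi, Tariq, Sofia, Priya, Noor, Jonas, Aoife, Declan.
Tariq starts before Ravi ends → Ravi and Tariq overlap.
Sofia starts after Ravi ends, so Ravi has no further overlaps.
Sofia starts after Tariq ends, so Tariq has no further overlaps.
Priya starts before Sofia ends → Sofia and Priya overlap.
Noor starts before Sofia ends → Sofia and Noor overlap.
Jonas starts after Sofia ends, so Sofia has no further overlaps.
Noor starts before Priya ends → Priya and Noor overlap.
Jonas starts after Priya ends, so Priya has no further overlaps.
Jonas starts after Noor ends, so Noor has no further overlaps.
Aoife starts after Jonas ends, so Jonas has no further overlaps.
Declan starts exactly when Aoife ends (back-to-back, no overlap).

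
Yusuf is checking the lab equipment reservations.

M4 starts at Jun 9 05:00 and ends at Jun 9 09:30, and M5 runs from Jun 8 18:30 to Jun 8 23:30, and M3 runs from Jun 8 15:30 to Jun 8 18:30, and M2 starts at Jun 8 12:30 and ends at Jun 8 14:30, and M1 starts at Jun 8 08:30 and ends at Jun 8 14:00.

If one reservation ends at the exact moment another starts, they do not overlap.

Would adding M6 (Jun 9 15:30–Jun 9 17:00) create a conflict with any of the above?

M1: ends Jun 8 14:00 at or before M6 starts Jun 9 15:30 → clear.
M2: ends Jun 8 14:30 at or before M6 starts Jun 9 15:30 → clear.
M3: ends Jun 8 18:30 at or before M6 starts Jun 9 15:30 → clear.
M5: ends Jun 8 23:30 at or before M6 starts Jun 9 15:30 → clear.
M4: ends Jun 9 09:30 at or before M6 starts Jun 9 15:30 → clear.

No — it doesn't clash with anything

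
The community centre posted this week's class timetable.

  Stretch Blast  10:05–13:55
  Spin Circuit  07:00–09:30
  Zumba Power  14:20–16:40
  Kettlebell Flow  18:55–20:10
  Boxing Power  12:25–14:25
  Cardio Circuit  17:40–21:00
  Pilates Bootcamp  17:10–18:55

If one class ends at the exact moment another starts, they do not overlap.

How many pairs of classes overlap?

4

Sorted by start: Spin Circuit, Stretch Blast, Boxing Power, Zumba Power, Pilates Bootcamp, Cardio Circuit, Kettlebell Flow.
Stretch Blast starts after Spin Circuit ends, so nothing later overlaps Spin Circuit either.
Boxing Power starts before Stretch Blast ends → Stretch Blast and Boxing Power overlap.
Zumba Power starts after Stretch Blast ends, so nothing later overlaps Stretch Blast either.
Zumba Power starts before Boxing Power ends → Boxing Power and Zumba Power overlap.
Pilates Bootcamp starts after Boxing Power ends, so nothing later overlaps Boxing Power either.
Pilates Bootcamp starts after Zumba Power ends, so nothing later overlaps Zumba Power either.
Cardio Circuit starts before Pilates Bootcamp ends → Pilates Bootcamp and Cardio Circuit overlap.
Kettlebell Flow starts exactly when Pilates Bootcamp ends (back-to-back, no overlap).
Kettlebell Flow starts before Cardio Circuit ends → Cardio Circuit and Kettlebell Flow overlap.
Overlapping pairs: Boxing Power & Stretch Blast, Boxing Power & Zumba Power, Cardio Circuit & Kettlebell Flow, Cardio Circuit & Pilates Bootcamp — 4 in total.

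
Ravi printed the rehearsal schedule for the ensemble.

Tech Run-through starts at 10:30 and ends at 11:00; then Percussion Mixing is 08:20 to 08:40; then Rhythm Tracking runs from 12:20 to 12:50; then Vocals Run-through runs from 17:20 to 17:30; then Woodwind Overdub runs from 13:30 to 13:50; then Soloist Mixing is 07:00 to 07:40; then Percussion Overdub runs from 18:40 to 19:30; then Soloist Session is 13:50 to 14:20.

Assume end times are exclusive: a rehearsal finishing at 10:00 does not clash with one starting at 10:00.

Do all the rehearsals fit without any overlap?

Sorted by start: Soloist Mixing, Percussion Mixing, Tech Run-through, Rhythm Tracking, Woodwind Overdub, Soloist Session, Vocals Run-through, Percussion Overdub.
Percussion Mixing starts after Soloist Mixing ends, so nothing later overlaps Soloist Mixing either.
Tech Run-through starts after Percussion Mixing ends, so nothing later overlaps Percussion Mixing either.
Rhythm Tracking starts after Tech Run-through ends, so nothing later overlaps Tech Run-through either.
Woodwind Overdub starts after Rhythm Tracking ends, so nothing later overlaps Rhythm Tracking either.
Soloist Session starts exactly when Woodwind Overdub ends (back-to-back, no overlap), so nothing later overlaps Woodwind Overdub either.
Vocals Run-through starts after Soloist Session ends, so nothing later overlaps Soloist Session either.
Percussion Overdub starts after Vocals Run-through ends.
Every pair is clear; the schedule has no overlaps.

Yes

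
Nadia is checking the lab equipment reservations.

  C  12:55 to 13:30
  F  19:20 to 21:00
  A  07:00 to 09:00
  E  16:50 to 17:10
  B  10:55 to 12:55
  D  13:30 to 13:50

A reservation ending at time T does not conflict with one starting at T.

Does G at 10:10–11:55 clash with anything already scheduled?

A: ends 09:00 at or before G starts 10:10 → clear.
B: starts 10:55 before G ends 11:55, and ends 12:55 after G starts 10:10 → overlap.
C: starts 12:55 at or after G ends 11:55 → clear.
D: starts 13:30 at or after G ends 11:55 → clear.
E: starts 16:50 at or after G ends 11:55 → clear.
F: starts 19:20 at or after G ends 11:55 → clear.
G overlaps B.

Yes — it overlaps B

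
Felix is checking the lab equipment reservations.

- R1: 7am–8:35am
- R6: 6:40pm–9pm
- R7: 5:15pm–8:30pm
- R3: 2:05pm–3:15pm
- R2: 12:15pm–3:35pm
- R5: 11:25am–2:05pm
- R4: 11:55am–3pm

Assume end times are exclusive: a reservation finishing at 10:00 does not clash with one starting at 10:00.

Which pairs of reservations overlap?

R2 & R3, R2 & R4, R2 & R5, R3 & R4, R4 & R5, R6 & R7

Sorted by start: R1, R5, R4, R2, R3, R7, R6.
R5 starts after R1 ends; R1 is clear from here.
R4 starts before R5 ends → R5 and R4 overlap.
R2 starts before R5 ends → R5 and R2 overlap.
R3 starts exactly when R5 ends (back-to-back, no overlap); R5 is clear from here.
R2 starts before R4 ends → R4 and R2 overlap.
R3 starts before R4 ends → R4 and R3 overlap.
R7 starts after R4 ends; R4 is clear from here.
R3 starts before R2 ends → R2 and R3 overlap.
R7 starts after R2 ends; R2 is clear from here.
R7 starts after R3 ends; R3 is clear from here.
R6 starts before R7 ends → R7 and R6 overlap.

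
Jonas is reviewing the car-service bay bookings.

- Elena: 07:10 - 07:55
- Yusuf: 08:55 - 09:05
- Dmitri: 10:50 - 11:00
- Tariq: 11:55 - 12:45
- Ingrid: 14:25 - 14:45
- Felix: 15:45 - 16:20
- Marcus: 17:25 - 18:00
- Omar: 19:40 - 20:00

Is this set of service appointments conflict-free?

Two intervals overlap when each starts before the other ends.
Sorted by start: Elena, Yusuf, Dmitri, Tariq, Ingrid, Felix, Marcus, Omar.
Yusuf starts after Elena ends — done with Elena.
Dmitri starts after Yusuf ends — done with Yusuf.
Tariq starts after Dmitri ends — done with Dmitri.
Ingrid starts after Tariq ends — done with Tariq.
Felix starts after Ingrid ends — done with Ingrid.
Marcus starts after Felix ends — done with Felix.
Omar starts after Marcus ends.
Every pair is clear; the schedule has no overlaps.

Yes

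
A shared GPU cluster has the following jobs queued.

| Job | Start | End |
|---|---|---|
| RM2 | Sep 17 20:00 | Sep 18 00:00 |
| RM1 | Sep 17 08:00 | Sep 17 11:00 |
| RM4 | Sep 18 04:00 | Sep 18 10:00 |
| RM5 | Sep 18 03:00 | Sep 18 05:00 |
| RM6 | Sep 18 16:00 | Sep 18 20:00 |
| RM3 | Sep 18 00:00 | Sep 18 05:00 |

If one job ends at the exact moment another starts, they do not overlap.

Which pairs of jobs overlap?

Two intervals overlap when each starts before the other ends.
Sorted by start: RM1, RM2, RM3, RM5, RM4, RM6.
RM2 starts after RM1 ends; RM1 is clear from here.
RM3 starts exactly when RM2 ends (back-to-back, no overlap); RM2 is clear from here.
RM5 starts before RM3 ends → RM3 and RM5 overlap.
RM4 starts before RM3 ends → RM3 and RM4 overlap.
RM6 starts after RM3 ends.
RM4 starts before RM5 ends → RM5 and RM4 overlap.
RM6 starts after RM5 ends.
RM6 starts after RM4 ends.

RM3 & RM4, RM3 & RM5, RM4 & RM5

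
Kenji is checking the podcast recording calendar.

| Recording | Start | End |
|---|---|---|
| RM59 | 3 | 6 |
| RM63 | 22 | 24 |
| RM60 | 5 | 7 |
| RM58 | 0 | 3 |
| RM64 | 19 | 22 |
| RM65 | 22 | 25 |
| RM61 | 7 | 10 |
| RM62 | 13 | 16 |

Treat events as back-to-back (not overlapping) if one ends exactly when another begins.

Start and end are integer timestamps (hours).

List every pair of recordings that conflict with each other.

Sorted by start: RM58, RM59, RM60, RM61, RM62, RM64, RM63, RM65.
RM59 starts exactly when RM58 ends (back-to-back, no overlap), so nothing later overlaps RM58 either.
RM60 starts before RM59 ends → RM59 and RM60 overlap.
RM61 starts after RM59 ends, so nothing later overlaps RM59 either.
RM61 starts exactly when RM60 ends (back-to-back, no overlap), so nothing later overlaps RM60 either.
RM62 starts after RM61 ends, so nothing later overlaps RM61 either.
RM64 starts after RM62 ends, so nothing later overlaps RM62 either.
RM63 starts exactly when RM64 ends (back-to-back, no overlap), so nothing later overlaps RM64 either.
RM65 starts before RM63 ends → RM63 and RM65 overlap.

RM59 & RM60, RM63 & RM65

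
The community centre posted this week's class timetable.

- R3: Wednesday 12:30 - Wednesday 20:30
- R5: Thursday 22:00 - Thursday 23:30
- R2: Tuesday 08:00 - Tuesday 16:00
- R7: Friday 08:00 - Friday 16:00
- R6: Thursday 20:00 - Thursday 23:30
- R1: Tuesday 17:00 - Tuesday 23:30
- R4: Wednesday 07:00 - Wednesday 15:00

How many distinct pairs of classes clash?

Sorted by start: R2, R1, R4, R3, R6, R5, R7.
R1 starts after R2 ends; R2 is clear from here.
R4 starts after R1 ends; R1 is clear from here.
R3 starts before R4 ends → R4 and R3 overlap.
R6 starts after R4 ends; R4 is clear from here.
R6 starts after R3 ends; R3 is clear from here.
R5 starts before R6 ends → R6 and R5 overlap.
R7 starts after R6 ends.
R7 starts after R5 ends.
Overlapping pairs: R3 & R4, R5 & R6 — 2 in total.

2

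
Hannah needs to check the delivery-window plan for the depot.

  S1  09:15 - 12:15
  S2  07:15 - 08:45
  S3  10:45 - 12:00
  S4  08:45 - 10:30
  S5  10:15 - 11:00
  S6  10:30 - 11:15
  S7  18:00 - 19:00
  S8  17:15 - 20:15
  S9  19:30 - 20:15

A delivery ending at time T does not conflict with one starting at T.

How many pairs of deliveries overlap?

Check each pair: they overlap iff neither finishes before the other starts.
Sorted by start: S2, S4, S1, S5, S6, S3, S8, S7, S9.
S4 starts exactly when S2 ends (back-to-back, no overlap), so S2 has no further overlaps.
S1 starts before S4 ends → S4 and S1 overlap.
S5 starts before S4 ends → S4 and S5 overlap.
S6 starts exactly when S4 ends (back-to-back, no overlap), so S4 has no further overlaps.
S5 starts before S1 ends → S1 and S5 overlap.
S6 starts before S1 ends → S1 and S6 overlap.
S3 starts before S1 ends → S1 and S3 overlap.
S8 starts after S1 ends, so S1 has no further overlaps.
S6 starts before S5 ends → S5 and S6 overlap.
S3 starts before S5 ends → S5 and S3 overlap.
S8 starts after S5 ends, so S5 has no further overlaps.
S3 starts before S6 ends → S6 and S3 overlap.
S8 starts after S6 ends, so S6 has no further overlaps.
S8 starts after S3 ends, so S3 has no further overlaps.
S7 starts before S8 ends → S8 and S7 overlap.
S9 starts before S8 ends → S8 and S9 overlap.
S9 starts after S7 ends.
Overlapping pairs: S1 & S3, S1 & S4, S1 & S5, S1 & S6, S3 & S5, S3 & S6, S4 & S5, S5 & S6, S7 & S8, S8 & S9 — 10 in total.

10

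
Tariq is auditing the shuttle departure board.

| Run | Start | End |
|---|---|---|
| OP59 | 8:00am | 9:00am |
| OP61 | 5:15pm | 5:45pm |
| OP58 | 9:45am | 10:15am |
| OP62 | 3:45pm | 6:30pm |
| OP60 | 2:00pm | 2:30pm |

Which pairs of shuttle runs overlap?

Two intervals overlap when each starts before the other ends.
Sorted by start: OP59, OP58, OP60, OP62, OP61.
OP58 starts after OP59 ends, so nothing later overlaps OP59 either.
OP60 starts after OP58 ends, so nothing later overlaps OP58 either.
OP62 starts after OP60 ends, so nothing later overlaps OP60 either.
OP61 starts before OP62 ends → OP62 and OP61 overlap.

OP61 & OP62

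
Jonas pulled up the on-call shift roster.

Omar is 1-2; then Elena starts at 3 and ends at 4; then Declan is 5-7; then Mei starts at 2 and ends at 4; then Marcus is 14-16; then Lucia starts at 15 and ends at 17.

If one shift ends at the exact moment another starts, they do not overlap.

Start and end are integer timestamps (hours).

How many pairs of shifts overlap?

Sorted by start: Omar, Mei, Elena, Declan, Marcus, Lucia.
Mei starts exactly when Omar ends (back-to-back, no overlap); Omar is clear from here.
Elena starts before Mei ends → Mei and Elena overlap.
Declan starts after Mei ends; Mei is clear from here.
Declan starts after Elena ends; Elena is clear from here.
Marcus starts after Declan ends; Declan is clear from here.
Lucia starts before Marcus ends → Marcus and Lucia overlap.
Overlapping pairs: Elena & Mei, Lucia & Marcus — 2 in total.

2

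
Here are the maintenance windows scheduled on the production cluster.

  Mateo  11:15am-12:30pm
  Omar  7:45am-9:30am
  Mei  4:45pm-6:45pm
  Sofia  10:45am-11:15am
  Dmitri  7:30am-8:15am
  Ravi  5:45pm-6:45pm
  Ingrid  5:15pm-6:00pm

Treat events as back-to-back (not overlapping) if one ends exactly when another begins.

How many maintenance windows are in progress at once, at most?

Walk through starts and ends in time order (an end at T is processed before a start at T):
7:30am start Dmitri → 1
7:45am start Omar → 2
8:15am end Dmitri → 1
9:30am end Omar → 0
10:45am start Sofia → 1
11:15am end Sofia → 0
11:15am start Mateo → 1
12:30pm end Mateo → 0
4:45pm start Mei → 1
5:15pm start Ingrid → 2
5:45pm start Ravi → 3
6:00pm end Ingrid → 2
6:45pm end Mei → 1
6:45pm end Ravi → 0
Peak is 3, at 5:45pm (Ingrid, Mei, Ravi).

3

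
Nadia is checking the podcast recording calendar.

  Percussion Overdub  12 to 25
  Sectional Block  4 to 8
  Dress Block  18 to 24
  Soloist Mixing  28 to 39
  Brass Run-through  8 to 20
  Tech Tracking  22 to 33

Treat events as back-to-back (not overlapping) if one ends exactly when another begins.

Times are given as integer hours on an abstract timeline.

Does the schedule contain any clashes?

Sorted by start: Sectional Block, Brass Run-through, Percussion Overdub, Dress Block, Tech Tracking, Soloist Mixing.
Brass Run-through starts exactly when Sectional Block ends (back-to-back, no overlap); Sectional Block is clear from here.
Percussion Overdub starts before Brass Run-through ends → Brass Run-through and Percussion Overdub overlap.
That's a conflict, so the schedule is not conflict-free.

Yes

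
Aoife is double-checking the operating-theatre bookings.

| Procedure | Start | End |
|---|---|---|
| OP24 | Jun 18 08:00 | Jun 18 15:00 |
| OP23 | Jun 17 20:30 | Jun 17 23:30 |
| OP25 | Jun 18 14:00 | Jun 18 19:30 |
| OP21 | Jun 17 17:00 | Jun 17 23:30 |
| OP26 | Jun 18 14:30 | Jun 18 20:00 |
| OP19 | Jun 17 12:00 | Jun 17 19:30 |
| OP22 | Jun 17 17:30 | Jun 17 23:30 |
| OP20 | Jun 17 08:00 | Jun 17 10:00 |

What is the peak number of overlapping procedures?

3

Walk through starts and ends in time order (an end at T is processed before a start at T):
Jun 17 08:00 start OP20 → 1
Jun 17 10:00 end OP20 → 0
Jun 17 12:00 start OP19 → 1
Jun 17 17:00 start OP21 → 2
Jun 17 17:30 start OP22 → 3
Jun 17 19:30 end OP19 → 2
Jun 17 20:30 start OP23 → 3
Jun 17 23:30 end OP21 → 2
Jun 17 23:30 end OP22 → 1
Jun 17 23:30 end OP23 → 0
Jun 18 08:00 start OP24 → 1
Jun 18 14:00 start OP25 → 2
Jun 18 14:30 start OP26 → 3
Jun 18 15:00 end OP24 → 2
Jun 18 19:30 end OP25 → 1
Jun 18 20:00 end OP26 → 0
Peak is 3, at Jun 17 17:30 (OP19, OP21, OP22).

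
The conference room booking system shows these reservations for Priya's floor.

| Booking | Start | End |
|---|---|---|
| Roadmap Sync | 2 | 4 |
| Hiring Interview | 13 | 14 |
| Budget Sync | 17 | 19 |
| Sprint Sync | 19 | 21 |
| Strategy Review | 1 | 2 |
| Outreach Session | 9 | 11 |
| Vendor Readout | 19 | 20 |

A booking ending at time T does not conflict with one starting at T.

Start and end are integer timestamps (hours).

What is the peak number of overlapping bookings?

Sort all start/end points and keep a running count:
1 start Strategy Review → 1
2 end Strategy Review → 0
2 start Roadmap Sync → 1
4 end Roadmap Sync → 0
9 start Outreach Session → 1
11 end Outreach Session → 0
13 start Hiring Interview → 1
14 end Hiring Interview → 0
17 start Budget Sync → 1
19 end Budget Sync → 0
19 start Sprint Sync → 1
19 start Vendor Readout → 2
20 end Vendor Readout → 1
21 end Sprint Sync → 0
Peak is 2, at 19 (Sprint Sync, Vendor Readout).

2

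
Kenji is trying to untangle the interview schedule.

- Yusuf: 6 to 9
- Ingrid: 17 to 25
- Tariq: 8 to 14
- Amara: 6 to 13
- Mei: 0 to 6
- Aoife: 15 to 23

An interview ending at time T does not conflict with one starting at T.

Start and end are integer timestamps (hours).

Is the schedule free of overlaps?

No

Two intervals overlap when each starts before the other ends.
Sorted by start: Mei, Amara, Yusuf, Tariq, Aoife, Ingrid.
Amara starts exactly when Mei ends (back-to-back, no overlap), so nothing later overlaps Mei either.
Yusuf starts before Amara ends → Amara and Yusuf overlap.
That's a conflict, so the schedule is not conflict-free.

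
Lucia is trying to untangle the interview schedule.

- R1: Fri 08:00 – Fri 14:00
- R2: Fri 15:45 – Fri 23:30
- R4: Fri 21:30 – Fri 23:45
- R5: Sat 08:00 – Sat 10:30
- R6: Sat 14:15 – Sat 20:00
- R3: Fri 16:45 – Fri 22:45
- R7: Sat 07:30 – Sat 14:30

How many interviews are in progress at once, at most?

3

Sweep the timeline, counting +1 at each start and −1 at each end (ends before starts at a tie):
Fri 08:00 start R1 → 1
Fri 14:00 end R1 → 0
Fri 15:45 start R2 → 1
Fri 16:45 start R3 → 2
Fri 21:30 start R4 → 3
Fri 22:45 end R3 → 2
Fri 23:30 end R2 → 1
Fri 23:45 end R4 → 0
Sat 07:30 start R7 → 1
Sat 08:00 start R5 → 2
Sat 10:30 end R5 → 1
Sat 14:15 start R6 → 2
Sat 14:30 end R7 → 1
Sat 20:00 end R6 → 0
Peak is 3, at Fri 21:30 (R2, R3, R4).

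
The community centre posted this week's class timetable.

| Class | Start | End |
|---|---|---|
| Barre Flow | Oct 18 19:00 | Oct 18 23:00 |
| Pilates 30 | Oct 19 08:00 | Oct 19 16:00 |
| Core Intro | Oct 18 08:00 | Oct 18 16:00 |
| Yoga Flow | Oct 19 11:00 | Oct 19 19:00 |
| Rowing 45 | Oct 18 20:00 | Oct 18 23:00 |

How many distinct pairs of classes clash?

Sorted by start: Core Intro, Barre Flow, Rowing 45, Pilates 30, Yoga Flow.
Barre Flow starts after Core Intro ends; Core Intro is clear from here.
Rowing 45 starts before Barre Flow ends → Barre Flow and Rowing 45 overlap.
Pilates 30 starts after Barre Flow ends; Barre Flow is clear from here.
Pilates 30 starts after Rowing 45 ends; Rowing 45 is clear from here.
Yoga Flow starts before Pilates 30 ends → Pilates 30 and Yoga Flow overlap.
Overlapping pairs: Barre Flow & Rowing 45, Pilates 30 & Yoga Flow — 2 in total.

2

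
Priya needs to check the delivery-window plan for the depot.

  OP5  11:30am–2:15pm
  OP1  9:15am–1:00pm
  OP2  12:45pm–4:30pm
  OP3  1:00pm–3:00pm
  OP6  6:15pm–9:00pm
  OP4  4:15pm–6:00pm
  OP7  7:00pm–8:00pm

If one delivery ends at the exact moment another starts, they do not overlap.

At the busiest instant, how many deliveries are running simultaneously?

3

Sweep the timeline, counting +1 at each start and −1 at each end (ends before starts at a tie):
9:15am start OP1 → 1
11:30am start OP5 → 2
12:45pm start OP2 → 3
1:00pm end OP1 → 2
1:00pm start OP3 → 3
2:15pm end OP5 → 2
3:00pm end OP3 → 1
4:15pm start OP4 → 2
4:30pm end OP2 → 1
6:00pm end OP4 → 0
6:15pm start OP6 → 1
7:00pm start OP7 → 2
8:00pm end OP7 → 1
9:00pm end OP6 → 0
Peak is 3, at 12:45pm (OP1, OP2, OP5).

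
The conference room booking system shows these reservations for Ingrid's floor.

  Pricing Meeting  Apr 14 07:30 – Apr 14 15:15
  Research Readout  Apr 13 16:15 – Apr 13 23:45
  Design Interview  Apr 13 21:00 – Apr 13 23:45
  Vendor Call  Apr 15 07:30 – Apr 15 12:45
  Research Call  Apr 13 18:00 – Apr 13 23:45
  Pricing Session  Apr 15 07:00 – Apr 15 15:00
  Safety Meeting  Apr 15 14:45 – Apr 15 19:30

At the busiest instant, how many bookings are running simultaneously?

Sweep the timeline, counting +1 at each start and −1 at each end (ends before starts at a tie):
Apr 13 16:15 start Research Readout → 1
Apr 13 18:00 start Research Call → 2
Apr 13 21:00 start Design Interview → 3
Apr 13 23:45 end Design Interview → 2
Apr 13 23:45 end Research Call → 1
Apr 13 23:45 end Research Readout → 0
Apr 14 07:30 start Pricing Meeting → 1
Apr 14 15:15 end Pricing Meeting → 0
Apr 15 07:00 start Pricing Session → 1
Apr 15 07:30 start Vendor Call → 2
Apr 15 12:45 end Vendor Call → 1
Apr 15 14:45 start Safety Meeting → 2
Apr 15 15:00 end Pricing Session → 1
Apr 15 19:30 end Safety Meeting → 0
Peak is 3, at Apr 13 21:00 (Design Interview, Research Call, Research Readout).

3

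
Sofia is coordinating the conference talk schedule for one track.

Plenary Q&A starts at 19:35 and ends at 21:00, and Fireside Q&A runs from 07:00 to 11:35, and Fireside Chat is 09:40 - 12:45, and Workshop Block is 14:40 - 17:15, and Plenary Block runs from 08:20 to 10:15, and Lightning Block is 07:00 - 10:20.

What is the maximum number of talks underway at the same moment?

Sweep the timeline, counting +1 at each start and −1 at each end (ends before starts at a tie):
07:00 start Fireside Q&A → 1
07:00 start Lightning Block → 2
08:20 start Plenary Block → 3
09:40 start Fireside Chat → 4
10:15 end Plenary Block → 3
10:20 end Lightning Block → 2
11:35 end Fireside Q&A → 1
12:45 end Fireside Chat → 0
14:40 start Workshop Block → 1
17:15 end Workshop Block → 0
19:35 start Plenary Q&A → 1
21:00 end Plenary Q&A → 0
Peak is 4, at 09:40 (Fireside Chat, Fireside Q&A, Lightning Block, Plenary Block).

4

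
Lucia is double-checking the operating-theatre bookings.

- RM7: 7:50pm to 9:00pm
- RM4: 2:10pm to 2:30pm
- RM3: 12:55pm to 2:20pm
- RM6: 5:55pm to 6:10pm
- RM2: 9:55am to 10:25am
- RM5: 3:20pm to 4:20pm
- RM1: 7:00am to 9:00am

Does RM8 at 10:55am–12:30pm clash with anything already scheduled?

No — it doesn't clash with anything

RM1: ends 9:00am at or before RM8 starts 10:55am → clear.
RM2: ends 10:25am at or before RM8 starts 10:55am → clear.
RM3: starts 12:55pm at or after RM8 ends 12:30pm → clear.
RM4: starts 2:10pm at or after RM8 ends 12:30pm → clear.
RM5: starts 3:20pm at or after RM8 ends 12:30pm → clear.
RM6: starts 5:55pm at or after RM8 ends 12:30pm → clear.
RM7: starts 7:50pm at or after RM8 ends 12:30pm → clear.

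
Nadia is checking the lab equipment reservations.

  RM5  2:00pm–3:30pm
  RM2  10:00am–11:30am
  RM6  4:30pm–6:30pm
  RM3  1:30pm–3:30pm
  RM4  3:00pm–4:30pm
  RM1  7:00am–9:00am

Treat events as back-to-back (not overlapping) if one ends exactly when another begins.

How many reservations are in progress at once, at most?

Walk through starts and ends in time order (an end at T is processed before a start at T):
7:00am start RM1 → 1
9:00am end RM1 → 0
10:00am start RM2 → 1
11:30am end RM2 → 0
1:30pm start RM3 → 1
2:00pm start RM5 → 2
3:00pm start RM4 → 3
3:30pm end RM3 → 2
3:30pm end RM5 → 1
4:30pm end RM4 → 0
4:30pm start RM6 → 1
6:30pm end RM6 → 0
Peak is 3, at 3:00pm (RM3, RM4, RM5).

3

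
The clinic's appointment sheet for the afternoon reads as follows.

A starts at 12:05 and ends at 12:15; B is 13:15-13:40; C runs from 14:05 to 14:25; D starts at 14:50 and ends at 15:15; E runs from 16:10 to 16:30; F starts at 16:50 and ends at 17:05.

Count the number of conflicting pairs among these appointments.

Check each pair: they overlap iff neither finishes before the other starts.
Sorted by start: A, B, C, D, E, F.
B starts after A ends — done with A.
C starts after B ends — done with B.
D starts after C ends — done with C.
E starts after D ends — done with D.
F starts after E ends.
No pair overlaps.

0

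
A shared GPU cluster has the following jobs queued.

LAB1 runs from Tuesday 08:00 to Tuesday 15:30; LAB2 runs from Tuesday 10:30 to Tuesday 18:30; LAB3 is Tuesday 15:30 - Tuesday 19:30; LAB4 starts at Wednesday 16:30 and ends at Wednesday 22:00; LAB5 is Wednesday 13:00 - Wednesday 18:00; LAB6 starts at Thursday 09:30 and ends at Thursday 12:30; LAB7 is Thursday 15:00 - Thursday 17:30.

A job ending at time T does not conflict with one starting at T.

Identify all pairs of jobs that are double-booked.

Sorted by start: LAB1, LAB2, LAB3, LAB5, LAB4, LAB6, LAB7.
LAB2 starts before LAB1 ends → LAB1 and LAB2 overlap.
LAB3 starts exactly when LAB1 ends (back-to-back, no overlap), so LAB1 has no further overlaps.
LAB3 starts before LAB2 ends → LAB2 and LAB3 overlap.
LAB5 starts after LAB2 ends, so LAB2 has no further overlaps.
LAB5 starts after LAB3 ends, so LAB3 has no further overlaps.
LAB4 starts before LAB5 ends → LAB5 and LAB4 overlap.
LAB6 starts after LAB5 ends, so LAB5 has no further overlaps.
LAB6 starts after LAB4 ends, so LAB4 has no further overlaps.
LAB7 starts after LAB6 ends.

LAB1 & LAB2, LAB2 & LAB3, LAB4 & LAB5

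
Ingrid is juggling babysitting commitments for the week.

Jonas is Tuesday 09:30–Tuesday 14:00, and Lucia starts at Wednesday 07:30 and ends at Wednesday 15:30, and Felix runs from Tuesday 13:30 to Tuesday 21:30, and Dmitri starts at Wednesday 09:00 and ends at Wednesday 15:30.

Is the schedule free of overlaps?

Two intervals overlap when each starts before the other ends.
Sorted by start: Jonas, Felix, Lucia, Dmitri.
Felix starts before Jonas ends → Jonas and Felix overlap.
That's a conflict, so the schedule is not conflict-free.

No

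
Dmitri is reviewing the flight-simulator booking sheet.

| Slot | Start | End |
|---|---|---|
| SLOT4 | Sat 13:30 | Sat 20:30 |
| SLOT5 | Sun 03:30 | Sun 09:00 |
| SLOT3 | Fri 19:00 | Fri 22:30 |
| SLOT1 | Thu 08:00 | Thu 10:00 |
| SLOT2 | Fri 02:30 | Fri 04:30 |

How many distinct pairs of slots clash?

0

Check each pair: they overlap iff neither finishes before the other starts.
Sorted by start: SLOT1, SLOT2, SLOT3, SLOT4, SLOT5.
SLOT2 starts after SLOT1 ends; SLOT1 is clear from here.
SLOT3 starts after SLOT2 ends; SLOT2 is clear from here.
SLOT4 starts after SLOT3 ends; SLOT3 is clear from here.
SLOT5 starts after SLOT4 ends.
No pair overlaps.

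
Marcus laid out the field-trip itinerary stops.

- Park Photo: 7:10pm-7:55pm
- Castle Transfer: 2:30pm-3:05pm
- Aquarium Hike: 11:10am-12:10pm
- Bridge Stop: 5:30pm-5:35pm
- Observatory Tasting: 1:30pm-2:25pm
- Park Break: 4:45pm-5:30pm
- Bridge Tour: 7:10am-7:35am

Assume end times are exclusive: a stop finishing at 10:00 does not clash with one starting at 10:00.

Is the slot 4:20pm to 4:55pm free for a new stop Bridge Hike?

No — it overlaps Park Break

Bridge Tour: ends 7:35am at or before Bridge Hike starts 4:20pm → clear.
Aquarium Hike: ends 12:10pm at or before Bridge Hike starts 4:20pm → clear.
Observatory Tasting: ends 2:25pm at or before Bridge Hike starts 4:20pm → clear.
Castle Transfer: ends 3:05pm at or before Bridge Hike starts 4:20pm → clear.
Park Break: starts 4:45pm before Bridge Hike ends 4:55pm, and ends 5:30pm after Bridge Hike starts 4:20pm → overlap.
Bridge Stop: starts 5:30pm at or after Bridge Hike ends 4:55pm → clear.
Park Photo: starts 7:10pm at or after Bridge Hike ends 4:55pm → clear.
Bridge Hike overlaps Park Break.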